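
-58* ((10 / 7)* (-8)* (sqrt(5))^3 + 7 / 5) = -406 / 5 + 23200* sqrt(5) / 7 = 7329.77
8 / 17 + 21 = 365 / 17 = 21.47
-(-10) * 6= 60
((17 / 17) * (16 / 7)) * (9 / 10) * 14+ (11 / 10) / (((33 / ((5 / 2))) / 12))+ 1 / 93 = 13862 / 465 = 29.81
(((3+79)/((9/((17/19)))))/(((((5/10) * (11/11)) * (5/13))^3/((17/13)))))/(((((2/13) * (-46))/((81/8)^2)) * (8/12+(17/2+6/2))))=-56932537311/31901000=-1784.66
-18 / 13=-1.38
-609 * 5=-3045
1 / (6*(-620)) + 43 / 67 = 159893 / 249240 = 0.64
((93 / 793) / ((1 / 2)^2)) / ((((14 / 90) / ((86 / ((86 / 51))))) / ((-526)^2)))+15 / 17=4015559343345 / 94367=42552580.28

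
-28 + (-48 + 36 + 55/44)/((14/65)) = -4363/56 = -77.91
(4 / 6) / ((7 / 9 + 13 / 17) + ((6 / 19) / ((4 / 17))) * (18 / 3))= 1938 / 27893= 0.07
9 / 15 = 3 / 5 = 0.60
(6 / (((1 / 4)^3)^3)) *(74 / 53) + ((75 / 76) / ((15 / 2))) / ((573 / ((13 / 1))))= 2534318017909 / 1154022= 2196074.27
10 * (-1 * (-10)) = 100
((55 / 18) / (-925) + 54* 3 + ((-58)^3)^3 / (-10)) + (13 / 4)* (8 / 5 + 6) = 1236705180151191362 / 1665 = 742765873964679.50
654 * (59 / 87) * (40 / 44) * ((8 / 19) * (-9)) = -1527.91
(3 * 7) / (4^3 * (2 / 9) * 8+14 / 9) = 63 / 346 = 0.18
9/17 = 0.53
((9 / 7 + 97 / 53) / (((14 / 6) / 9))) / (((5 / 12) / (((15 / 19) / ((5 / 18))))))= 20225376 / 246715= 81.98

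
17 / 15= 1.13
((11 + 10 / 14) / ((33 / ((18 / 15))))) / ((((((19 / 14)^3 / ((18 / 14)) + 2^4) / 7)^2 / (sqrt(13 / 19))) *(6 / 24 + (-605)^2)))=57155632128 *sqrt(247) / 6131839728564320705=0.00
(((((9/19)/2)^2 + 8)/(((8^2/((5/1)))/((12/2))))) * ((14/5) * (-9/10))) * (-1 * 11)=24185007/231040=104.68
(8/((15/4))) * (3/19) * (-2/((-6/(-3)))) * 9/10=-144/475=-0.30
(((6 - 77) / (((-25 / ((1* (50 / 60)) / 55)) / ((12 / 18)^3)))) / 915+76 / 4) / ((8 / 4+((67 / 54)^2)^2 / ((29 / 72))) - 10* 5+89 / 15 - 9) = -5457917834946 / 12979165061225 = -0.42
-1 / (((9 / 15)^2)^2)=-625 / 81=-7.72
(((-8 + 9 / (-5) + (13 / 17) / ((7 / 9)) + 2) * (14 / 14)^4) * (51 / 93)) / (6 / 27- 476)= 18252 / 2322985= 0.01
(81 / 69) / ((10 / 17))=459 / 230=2.00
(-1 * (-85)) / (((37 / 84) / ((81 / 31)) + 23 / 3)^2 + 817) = 231472080 / 2392035329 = 0.10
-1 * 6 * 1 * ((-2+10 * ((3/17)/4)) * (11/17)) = 6.05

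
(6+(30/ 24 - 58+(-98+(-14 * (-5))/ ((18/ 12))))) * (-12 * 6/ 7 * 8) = 8400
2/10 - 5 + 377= 1861/5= 372.20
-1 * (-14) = 14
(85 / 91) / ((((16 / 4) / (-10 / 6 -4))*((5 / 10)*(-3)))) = 1445 / 1638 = 0.88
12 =12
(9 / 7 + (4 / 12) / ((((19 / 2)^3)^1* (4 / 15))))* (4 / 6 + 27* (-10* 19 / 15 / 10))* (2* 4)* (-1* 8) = 1989497792 / 720195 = 2762.44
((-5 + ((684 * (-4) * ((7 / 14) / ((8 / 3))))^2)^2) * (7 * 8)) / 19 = 3878443663136 / 19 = 204128613849.26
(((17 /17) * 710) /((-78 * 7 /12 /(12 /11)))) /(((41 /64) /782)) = -852817920 /41041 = -20779.66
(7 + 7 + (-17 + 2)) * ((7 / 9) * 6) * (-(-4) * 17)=-952 / 3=-317.33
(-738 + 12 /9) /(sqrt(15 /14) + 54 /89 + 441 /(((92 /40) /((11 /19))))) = -580413932447440 /87931928481427 + 3342990642290*sqrt(210) /791387356332843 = -6.54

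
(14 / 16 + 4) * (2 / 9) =13 / 12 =1.08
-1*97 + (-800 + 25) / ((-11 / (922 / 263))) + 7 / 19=150.36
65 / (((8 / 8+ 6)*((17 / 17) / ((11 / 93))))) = 715 / 651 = 1.10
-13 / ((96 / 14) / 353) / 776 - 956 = -35641211 / 37248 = -956.86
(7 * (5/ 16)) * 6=105/ 8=13.12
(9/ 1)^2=81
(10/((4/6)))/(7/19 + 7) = 2.04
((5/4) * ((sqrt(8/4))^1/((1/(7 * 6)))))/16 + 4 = 4 + 105 * sqrt(2)/32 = 8.64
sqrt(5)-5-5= -7.76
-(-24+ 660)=-636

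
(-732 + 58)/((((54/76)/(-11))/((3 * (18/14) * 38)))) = 10705816/7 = 1529402.29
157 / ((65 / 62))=9734 / 65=149.75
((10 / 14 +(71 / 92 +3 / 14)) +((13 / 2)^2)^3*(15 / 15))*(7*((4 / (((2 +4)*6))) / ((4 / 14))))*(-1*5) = -27199681915 / 26496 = -1026558.04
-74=-74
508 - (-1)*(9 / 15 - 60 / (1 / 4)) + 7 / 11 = 14808 / 55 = 269.24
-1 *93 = -93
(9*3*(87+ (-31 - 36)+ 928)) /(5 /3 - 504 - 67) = -19197 /427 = -44.96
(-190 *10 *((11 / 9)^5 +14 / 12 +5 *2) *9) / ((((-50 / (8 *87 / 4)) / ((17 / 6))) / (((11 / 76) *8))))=17796800098 / 6561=2712513.35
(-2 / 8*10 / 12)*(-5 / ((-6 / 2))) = -25 / 72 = -0.35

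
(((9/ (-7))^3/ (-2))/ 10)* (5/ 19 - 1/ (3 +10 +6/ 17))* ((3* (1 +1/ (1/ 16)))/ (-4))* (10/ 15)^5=-35496/ 1056685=-0.03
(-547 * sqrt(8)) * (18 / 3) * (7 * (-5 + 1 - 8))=551376 * sqrt(2)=779763.42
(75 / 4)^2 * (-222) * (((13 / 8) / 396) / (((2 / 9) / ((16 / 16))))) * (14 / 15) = -3787875 / 2816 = -1345.13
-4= -4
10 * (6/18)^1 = 3.33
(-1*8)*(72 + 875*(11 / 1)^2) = -847576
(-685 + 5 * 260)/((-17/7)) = -4305/17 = -253.24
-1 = -1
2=2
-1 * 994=-994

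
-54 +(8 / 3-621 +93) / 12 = -880 / 9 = -97.78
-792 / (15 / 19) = -5016 / 5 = -1003.20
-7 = -7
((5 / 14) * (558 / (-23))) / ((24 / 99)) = -46035 / 1288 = -35.74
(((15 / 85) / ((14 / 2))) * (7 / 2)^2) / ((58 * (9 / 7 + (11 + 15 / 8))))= 147 / 390949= 0.00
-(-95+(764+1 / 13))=-8698 / 13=-669.08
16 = 16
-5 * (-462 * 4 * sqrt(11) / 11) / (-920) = -21 * sqrt(11) / 23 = -3.03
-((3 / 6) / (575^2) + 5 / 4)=-1653127 / 1322500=-1.25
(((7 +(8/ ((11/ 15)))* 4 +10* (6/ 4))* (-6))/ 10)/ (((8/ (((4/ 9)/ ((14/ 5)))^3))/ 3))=-18050/ 305613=-0.06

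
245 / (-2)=-245 / 2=-122.50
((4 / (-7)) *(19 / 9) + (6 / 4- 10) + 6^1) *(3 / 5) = -467 / 210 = -2.22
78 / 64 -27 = -825 / 32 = -25.78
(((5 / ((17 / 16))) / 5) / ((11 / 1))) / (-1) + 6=1106 / 187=5.91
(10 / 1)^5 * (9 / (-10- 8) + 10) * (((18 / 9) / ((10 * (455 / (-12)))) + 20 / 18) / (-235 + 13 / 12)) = -3441584000 / 766311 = -4491.11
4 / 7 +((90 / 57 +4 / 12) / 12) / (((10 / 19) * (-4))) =4997 / 10080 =0.50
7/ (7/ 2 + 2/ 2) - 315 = -2821/ 9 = -313.44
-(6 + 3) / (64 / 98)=-441 / 32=-13.78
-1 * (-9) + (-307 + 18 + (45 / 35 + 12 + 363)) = 674 / 7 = 96.29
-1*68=-68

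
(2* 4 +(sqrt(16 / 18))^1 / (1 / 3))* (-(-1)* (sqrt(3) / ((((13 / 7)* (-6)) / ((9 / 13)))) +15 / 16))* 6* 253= 2277* (845 - 56* sqrt(3))* (sqrt(2) +4) / 676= 13641.32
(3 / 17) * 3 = 9 / 17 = 0.53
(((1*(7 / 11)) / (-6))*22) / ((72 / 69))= -161 / 72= -2.24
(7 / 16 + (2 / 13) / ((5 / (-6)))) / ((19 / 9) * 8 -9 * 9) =-2367 / 600080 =-0.00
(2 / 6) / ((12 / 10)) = 5 / 18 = 0.28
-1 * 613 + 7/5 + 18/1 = -2968/5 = -593.60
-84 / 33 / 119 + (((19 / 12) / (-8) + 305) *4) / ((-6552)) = -6100799 / 29405376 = -0.21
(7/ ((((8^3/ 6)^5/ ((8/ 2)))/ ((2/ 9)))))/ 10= 189/ 1374389534720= 0.00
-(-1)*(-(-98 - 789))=887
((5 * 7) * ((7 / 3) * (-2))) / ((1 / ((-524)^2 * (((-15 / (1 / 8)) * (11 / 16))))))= 3699911600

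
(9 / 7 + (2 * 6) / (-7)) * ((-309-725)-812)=5538 / 7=791.14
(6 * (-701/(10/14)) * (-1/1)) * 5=29442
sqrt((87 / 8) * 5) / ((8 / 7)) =7 * sqrt(870) / 32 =6.45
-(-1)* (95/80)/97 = 19/1552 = 0.01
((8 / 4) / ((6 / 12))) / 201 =4 / 201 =0.02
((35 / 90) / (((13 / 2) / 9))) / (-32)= -7 / 416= -0.02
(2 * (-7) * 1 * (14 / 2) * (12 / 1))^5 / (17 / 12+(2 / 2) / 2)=-26990930365120512 / 23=-1173518711526978.78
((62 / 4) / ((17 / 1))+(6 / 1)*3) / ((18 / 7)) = 4501 / 612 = 7.35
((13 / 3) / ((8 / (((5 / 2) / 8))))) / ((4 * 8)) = 65 / 12288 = 0.01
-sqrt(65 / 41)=-sqrt(2665) / 41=-1.26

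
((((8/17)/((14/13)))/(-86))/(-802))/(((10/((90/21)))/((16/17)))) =624/244178123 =0.00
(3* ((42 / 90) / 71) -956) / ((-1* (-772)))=-339373 / 274060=-1.24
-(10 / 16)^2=-25 / 64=-0.39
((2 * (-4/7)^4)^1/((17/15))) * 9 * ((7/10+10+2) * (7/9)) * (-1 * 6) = -585216/5831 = -100.36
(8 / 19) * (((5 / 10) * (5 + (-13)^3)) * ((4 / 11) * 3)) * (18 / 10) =-946944 / 1045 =-906.17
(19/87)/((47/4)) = 76/4089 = 0.02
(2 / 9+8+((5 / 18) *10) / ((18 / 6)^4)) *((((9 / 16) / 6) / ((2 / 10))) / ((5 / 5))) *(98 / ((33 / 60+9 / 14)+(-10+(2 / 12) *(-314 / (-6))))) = -51612925 / 11556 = -4466.33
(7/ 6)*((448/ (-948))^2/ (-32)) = -1372/ 168507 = -0.01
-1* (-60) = 60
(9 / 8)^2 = 81 / 64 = 1.27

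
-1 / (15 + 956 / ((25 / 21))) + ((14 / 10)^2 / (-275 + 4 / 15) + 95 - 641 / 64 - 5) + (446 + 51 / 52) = 14211572812217 / 26969142720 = 526.96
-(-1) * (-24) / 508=-6 / 127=-0.05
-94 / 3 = -31.33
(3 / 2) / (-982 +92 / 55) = -165 / 107836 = -0.00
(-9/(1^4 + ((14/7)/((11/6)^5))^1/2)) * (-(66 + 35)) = 146395359/168827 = 867.13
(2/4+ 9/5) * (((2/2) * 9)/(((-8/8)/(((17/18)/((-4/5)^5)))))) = 244375/4096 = 59.66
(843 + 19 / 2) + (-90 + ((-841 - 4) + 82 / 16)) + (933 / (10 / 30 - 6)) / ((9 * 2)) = -11767 / 136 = -86.52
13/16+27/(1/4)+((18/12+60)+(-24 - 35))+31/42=37649/336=112.05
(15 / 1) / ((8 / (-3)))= -45 / 8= -5.62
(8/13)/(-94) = -4/611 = -0.01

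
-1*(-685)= 685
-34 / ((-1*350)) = 17 / 175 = 0.10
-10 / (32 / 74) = -185 / 8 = -23.12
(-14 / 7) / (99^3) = -2 / 970299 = -0.00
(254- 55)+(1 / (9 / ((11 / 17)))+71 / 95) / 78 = 8677853 / 43605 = 199.01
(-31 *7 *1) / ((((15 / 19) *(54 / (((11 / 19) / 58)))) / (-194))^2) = -247052113 / 551780100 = -0.45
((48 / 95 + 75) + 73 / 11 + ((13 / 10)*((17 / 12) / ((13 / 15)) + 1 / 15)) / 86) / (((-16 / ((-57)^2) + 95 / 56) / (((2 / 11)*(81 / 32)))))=22.36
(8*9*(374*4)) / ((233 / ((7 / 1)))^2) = 5277888 / 54289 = 97.22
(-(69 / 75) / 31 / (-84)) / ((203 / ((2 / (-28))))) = -23 / 185014200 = -0.00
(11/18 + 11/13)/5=341/1170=0.29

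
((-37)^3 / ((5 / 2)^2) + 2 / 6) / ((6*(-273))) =607811 / 122850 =4.95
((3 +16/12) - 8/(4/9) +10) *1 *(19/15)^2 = -3971/675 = -5.88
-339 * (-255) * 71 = 6137595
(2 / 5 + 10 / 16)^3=68921 / 64000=1.08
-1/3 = -0.33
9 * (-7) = -63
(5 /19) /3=0.09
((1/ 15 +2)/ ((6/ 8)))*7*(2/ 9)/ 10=868/ 2025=0.43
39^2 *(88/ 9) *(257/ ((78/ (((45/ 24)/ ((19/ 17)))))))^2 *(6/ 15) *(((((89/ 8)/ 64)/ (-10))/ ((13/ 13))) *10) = -93436548095/ 2957312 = -31595.09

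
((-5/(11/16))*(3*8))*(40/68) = -19200/187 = -102.67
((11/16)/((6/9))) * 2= 33/16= 2.06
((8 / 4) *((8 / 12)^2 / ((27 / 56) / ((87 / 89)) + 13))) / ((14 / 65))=60320 / 197217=0.31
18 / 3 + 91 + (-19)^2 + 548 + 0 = 1006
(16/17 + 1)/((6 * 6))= 11/204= 0.05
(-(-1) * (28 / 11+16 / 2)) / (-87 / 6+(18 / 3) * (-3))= -232 / 715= -0.32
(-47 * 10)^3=-103823000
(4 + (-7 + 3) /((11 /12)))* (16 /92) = -16 /253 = -0.06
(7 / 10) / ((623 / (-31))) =-31 / 890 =-0.03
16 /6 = 8 /3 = 2.67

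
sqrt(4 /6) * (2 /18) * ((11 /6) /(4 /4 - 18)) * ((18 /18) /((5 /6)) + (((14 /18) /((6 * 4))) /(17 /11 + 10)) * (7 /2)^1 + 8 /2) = -15720749 * sqrt(6) /755477280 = -0.05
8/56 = 1/7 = 0.14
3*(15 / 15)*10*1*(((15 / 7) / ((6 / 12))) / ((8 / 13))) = 208.93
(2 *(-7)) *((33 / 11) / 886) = -0.05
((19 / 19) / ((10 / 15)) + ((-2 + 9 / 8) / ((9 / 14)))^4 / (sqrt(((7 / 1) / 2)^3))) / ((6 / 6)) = 117649*sqrt(14) / 839808 + 3 / 2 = 2.02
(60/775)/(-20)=-3/775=-0.00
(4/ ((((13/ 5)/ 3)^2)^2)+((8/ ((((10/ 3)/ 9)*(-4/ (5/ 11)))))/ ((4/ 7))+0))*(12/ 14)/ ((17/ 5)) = 52679565/ 74772698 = 0.70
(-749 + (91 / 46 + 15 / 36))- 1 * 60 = -806.61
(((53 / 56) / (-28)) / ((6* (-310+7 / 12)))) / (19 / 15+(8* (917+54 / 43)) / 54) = 307665 / 2320214906576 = 0.00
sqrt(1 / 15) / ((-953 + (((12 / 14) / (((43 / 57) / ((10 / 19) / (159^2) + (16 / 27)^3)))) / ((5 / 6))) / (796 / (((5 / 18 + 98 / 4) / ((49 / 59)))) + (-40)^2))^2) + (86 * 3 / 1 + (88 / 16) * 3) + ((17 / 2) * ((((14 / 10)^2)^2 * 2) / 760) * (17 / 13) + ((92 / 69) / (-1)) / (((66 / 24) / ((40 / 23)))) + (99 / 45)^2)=18127528246201869928309627456335 * sqrt(15) / 246953674107044109895992086979735091489 + 1305792357251 / 4686825000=278.61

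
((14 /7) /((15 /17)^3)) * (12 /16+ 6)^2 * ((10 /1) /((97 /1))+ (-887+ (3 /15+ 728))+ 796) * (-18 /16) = -92253066507 /970000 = -95106.25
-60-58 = -118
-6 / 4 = -3 / 2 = -1.50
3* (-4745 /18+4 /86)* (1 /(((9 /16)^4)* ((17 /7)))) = -46792474624 /14388273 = -3252.13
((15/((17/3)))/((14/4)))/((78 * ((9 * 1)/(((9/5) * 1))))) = 3/1547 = 0.00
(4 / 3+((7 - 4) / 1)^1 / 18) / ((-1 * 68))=-3 / 136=-0.02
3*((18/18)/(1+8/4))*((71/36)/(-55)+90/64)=21707/15840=1.37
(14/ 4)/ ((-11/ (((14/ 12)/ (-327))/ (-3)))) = -49/ 129492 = -0.00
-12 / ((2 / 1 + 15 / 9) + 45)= -18 / 73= -0.25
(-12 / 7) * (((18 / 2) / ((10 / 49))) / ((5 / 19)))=-7182 / 25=-287.28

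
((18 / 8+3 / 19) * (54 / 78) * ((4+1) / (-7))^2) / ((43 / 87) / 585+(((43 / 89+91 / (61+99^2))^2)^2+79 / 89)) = 23918029779069730950450801880500 / 26638715557889515486799001355453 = 0.90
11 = 11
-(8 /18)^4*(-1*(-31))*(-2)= 15872 /6561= 2.42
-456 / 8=-57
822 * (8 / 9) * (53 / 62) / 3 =58088 / 279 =208.20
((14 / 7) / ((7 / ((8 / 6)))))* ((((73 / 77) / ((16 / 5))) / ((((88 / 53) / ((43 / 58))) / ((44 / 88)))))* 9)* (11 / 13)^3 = 27450555 / 199803968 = 0.14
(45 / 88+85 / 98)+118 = 514761 / 4312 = 119.38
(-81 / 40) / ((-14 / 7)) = 81 / 80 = 1.01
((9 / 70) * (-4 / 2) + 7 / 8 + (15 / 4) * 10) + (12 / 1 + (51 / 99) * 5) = 486889 / 9240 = 52.69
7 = 7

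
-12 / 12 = -1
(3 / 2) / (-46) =-0.03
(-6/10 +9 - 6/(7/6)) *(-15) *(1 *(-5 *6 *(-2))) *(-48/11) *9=115125.19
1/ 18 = 0.06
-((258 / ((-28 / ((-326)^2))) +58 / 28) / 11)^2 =-1553326005625 / 196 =-7925132681.76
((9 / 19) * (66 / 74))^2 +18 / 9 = 1076627 / 494209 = 2.18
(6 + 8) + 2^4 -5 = 25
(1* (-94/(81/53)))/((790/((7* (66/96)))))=-191807/511920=-0.37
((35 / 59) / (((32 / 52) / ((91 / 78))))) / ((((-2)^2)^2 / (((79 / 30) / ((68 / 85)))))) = 251615 / 1087488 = 0.23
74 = 74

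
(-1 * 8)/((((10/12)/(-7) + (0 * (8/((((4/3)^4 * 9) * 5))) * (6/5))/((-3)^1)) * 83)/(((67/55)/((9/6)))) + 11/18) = 135072/195107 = 0.69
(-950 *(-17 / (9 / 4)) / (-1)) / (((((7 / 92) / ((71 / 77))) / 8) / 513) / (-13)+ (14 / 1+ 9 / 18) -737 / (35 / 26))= 87549754656000 / 6501004921153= 13.47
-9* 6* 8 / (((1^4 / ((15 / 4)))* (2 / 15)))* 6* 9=-656100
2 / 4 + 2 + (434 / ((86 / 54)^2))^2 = 200217295997 / 6837602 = 29281.80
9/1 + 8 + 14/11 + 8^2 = 905/11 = 82.27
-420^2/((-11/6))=1058400/11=96218.18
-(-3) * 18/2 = 27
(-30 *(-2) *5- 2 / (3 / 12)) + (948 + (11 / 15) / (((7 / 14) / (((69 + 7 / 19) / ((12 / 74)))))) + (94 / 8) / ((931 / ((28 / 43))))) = 480586541 / 257355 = 1867.41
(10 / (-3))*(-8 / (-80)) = -1 / 3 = -0.33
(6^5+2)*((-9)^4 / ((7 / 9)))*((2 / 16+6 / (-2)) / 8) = -5281755903 / 224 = -23579267.42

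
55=55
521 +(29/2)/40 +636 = 92589/80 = 1157.36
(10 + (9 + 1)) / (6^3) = 5 / 54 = 0.09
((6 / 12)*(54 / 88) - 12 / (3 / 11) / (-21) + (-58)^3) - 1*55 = -360664177 / 1848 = -195164.60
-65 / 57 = -1.14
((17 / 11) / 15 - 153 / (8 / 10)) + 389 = 130583 / 660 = 197.85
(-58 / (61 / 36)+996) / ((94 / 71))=726.44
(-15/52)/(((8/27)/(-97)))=39285/416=94.44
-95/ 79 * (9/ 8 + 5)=-4655/ 632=-7.37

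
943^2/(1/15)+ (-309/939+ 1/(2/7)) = 8350050095/626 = 13338738.17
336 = 336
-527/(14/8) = -2108/7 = -301.14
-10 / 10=-1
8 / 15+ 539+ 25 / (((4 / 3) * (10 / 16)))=8543 / 15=569.53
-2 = -2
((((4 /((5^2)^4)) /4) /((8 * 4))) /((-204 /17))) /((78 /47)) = -47 /11700000000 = -0.00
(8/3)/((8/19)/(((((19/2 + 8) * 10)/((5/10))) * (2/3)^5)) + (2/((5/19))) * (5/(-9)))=-638400/1008613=-0.63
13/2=6.50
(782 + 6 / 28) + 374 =16187 / 14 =1156.21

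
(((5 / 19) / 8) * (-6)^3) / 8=-135 / 152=-0.89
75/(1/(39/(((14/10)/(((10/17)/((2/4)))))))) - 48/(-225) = 21939404/8925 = 2458.20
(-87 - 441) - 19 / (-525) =-277181 / 525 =-527.96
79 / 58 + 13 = 833 / 58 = 14.36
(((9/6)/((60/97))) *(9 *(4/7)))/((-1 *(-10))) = 873/700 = 1.25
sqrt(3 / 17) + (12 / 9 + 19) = sqrt(51) / 17 + 61 / 3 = 20.75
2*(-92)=-184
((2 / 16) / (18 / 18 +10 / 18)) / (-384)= -0.00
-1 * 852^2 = -725904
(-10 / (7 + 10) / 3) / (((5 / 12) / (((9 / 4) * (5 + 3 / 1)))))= -144 / 17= -8.47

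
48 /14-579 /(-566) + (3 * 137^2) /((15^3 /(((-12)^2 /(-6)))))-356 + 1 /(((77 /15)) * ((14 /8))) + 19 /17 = -1460044744591 /1944846750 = -750.72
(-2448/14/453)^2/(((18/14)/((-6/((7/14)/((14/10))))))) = -221952/114005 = -1.95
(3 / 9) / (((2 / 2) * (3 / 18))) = 2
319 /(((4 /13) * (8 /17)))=2203.09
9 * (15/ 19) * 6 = 810/ 19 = 42.63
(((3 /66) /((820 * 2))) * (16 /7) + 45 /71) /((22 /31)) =11011138 /12328085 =0.89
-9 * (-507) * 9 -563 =40504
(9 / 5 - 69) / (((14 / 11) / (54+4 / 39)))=-37136 / 13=-2856.62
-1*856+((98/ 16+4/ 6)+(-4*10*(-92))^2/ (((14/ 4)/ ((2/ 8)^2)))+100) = 40501333/ 168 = 241079.36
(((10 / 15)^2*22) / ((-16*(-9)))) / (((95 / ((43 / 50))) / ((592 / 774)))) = 814 / 1731375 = 0.00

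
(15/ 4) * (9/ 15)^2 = 27/ 20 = 1.35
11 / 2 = 5.50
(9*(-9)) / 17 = -81 / 17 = -4.76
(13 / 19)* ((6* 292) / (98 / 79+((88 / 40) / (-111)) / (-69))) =966.10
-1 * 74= -74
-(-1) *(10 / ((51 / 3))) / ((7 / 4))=40 / 119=0.34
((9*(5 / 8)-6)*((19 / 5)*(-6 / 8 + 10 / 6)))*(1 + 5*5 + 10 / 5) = -1463 / 40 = -36.58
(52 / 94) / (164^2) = 13 / 632056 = 0.00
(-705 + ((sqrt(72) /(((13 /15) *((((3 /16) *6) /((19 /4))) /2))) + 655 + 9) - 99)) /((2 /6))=-420 + 2280 *sqrt(2) /13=-171.97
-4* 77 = -308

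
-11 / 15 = -0.73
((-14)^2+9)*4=820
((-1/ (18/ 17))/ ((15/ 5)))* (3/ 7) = -17/ 126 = -0.13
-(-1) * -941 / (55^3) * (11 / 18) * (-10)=941 / 27225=0.03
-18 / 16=-9 / 8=-1.12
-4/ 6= -2/ 3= -0.67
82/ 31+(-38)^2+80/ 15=135034/ 93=1451.98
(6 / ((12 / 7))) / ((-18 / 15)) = -35 / 12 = -2.92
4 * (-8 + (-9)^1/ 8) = -73/ 2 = -36.50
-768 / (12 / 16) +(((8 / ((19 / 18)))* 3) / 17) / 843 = -92941168 / 90763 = -1024.00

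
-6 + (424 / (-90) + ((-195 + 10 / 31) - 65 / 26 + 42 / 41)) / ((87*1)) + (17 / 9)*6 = 30100111 / 9951930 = 3.02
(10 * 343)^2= 11764900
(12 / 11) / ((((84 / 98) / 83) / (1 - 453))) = -47747.64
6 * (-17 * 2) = -204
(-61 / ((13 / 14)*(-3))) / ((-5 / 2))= -1708 / 195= -8.76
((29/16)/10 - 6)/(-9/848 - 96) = 7049/116310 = 0.06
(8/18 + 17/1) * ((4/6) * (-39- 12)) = -5338/9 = -593.11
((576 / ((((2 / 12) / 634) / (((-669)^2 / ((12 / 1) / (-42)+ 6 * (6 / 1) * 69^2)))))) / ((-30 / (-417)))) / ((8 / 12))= 119294749.14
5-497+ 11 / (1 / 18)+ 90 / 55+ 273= -213 / 11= -19.36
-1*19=-19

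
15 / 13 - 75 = -73.85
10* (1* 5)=50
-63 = -63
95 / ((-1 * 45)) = -19 / 9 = -2.11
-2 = -2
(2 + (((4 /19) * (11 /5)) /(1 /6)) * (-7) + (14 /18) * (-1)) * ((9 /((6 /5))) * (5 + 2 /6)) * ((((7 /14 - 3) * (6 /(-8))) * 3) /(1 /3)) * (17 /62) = -3974685 /1178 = -3374.10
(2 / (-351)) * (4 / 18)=-4 / 3159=-0.00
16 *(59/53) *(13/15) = 12272/795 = 15.44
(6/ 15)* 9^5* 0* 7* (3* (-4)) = 0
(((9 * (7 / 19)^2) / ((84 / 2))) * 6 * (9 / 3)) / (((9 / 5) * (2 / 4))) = 210 / 361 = 0.58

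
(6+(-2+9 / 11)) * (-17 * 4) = -3604 / 11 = -327.64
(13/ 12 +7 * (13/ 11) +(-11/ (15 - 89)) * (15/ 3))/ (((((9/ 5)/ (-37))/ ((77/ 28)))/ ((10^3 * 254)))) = -3915171875/ 27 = -145006365.74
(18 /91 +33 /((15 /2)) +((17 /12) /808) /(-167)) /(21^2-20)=3387425609 /310171985760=0.01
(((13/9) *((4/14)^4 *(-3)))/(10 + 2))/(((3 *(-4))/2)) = 26/64827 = 0.00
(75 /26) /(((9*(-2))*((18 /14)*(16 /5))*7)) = -125 /22464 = -0.01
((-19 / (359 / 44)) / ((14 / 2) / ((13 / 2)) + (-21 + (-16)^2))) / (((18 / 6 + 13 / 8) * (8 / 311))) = -307268 / 3705957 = -0.08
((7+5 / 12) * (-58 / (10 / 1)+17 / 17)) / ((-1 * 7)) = 178 / 35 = 5.09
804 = 804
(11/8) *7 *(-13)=-1001/8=-125.12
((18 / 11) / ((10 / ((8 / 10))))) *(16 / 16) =36 / 275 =0.13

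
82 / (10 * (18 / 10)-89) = -82 / 71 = -1.15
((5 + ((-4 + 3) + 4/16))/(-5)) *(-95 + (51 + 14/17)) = 367/10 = 36.70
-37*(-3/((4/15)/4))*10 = 16650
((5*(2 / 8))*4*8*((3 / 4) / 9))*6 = 20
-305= -305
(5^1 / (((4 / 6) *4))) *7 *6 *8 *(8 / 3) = 1680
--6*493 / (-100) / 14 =-1479 / 700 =-2.11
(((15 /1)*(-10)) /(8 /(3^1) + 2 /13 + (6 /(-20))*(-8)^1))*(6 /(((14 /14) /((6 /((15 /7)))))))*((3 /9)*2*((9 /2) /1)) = -737100 /509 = -1448.13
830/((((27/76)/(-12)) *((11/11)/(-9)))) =252320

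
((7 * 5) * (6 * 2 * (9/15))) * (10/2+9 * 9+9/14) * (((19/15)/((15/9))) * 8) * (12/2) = 19912608/25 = 796504.32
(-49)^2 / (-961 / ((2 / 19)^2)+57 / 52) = -31213 / 1127479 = -0.03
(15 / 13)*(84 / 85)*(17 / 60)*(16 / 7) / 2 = 24 / 65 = 0.37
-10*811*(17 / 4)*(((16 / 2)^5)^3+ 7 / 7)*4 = -4850869379887405710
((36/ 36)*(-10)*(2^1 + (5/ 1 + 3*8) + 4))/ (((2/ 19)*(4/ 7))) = -23275/ 4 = -5818.75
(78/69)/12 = 13/138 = 0.09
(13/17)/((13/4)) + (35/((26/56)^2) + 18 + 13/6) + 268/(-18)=8681743/51714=167.88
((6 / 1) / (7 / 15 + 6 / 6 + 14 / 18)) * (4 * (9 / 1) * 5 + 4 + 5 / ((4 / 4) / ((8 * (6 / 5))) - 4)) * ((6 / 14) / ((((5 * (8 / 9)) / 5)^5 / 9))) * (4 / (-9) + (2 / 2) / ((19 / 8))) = -102140302995 / 1286129152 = -79.42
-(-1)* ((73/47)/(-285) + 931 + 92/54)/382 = 56220719/23026005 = 2.44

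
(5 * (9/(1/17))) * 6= 4590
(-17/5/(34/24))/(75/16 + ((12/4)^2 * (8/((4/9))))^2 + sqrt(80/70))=-564451776/6173382605195 + 6144 * sqrt(14)/6173382605195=-0.00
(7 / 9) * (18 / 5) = 14 / 5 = 2.80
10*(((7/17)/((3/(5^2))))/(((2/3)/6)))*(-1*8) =-42000/17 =-2470.59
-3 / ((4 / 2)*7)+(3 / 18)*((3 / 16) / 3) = -137 / 672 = -0.20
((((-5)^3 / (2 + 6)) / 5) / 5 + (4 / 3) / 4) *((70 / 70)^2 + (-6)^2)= -259 / 24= -10.79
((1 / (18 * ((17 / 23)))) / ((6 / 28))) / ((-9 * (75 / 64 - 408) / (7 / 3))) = 72128 / 322676541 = 0.00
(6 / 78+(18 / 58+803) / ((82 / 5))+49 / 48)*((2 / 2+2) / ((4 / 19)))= 705968275 / 989248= 713.64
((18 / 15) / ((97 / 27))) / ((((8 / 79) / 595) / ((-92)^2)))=1611293796 / 97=16611276.25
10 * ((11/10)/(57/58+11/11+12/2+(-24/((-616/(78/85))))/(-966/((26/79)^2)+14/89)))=1120247515390850/812969183617321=1.38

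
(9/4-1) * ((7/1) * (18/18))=35/4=8.75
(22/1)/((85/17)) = 4.40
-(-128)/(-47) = -128/47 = -2.72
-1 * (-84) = 84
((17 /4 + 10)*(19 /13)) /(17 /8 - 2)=2166 /13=166.62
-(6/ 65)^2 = -36/ 4225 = -0.01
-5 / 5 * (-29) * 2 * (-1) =-58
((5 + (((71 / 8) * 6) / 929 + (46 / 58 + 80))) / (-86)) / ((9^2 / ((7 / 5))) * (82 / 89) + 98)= -5763737455 / 873610849856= -0.01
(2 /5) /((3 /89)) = 178 /15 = 11.87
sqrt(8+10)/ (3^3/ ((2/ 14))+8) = 3*sqrt(2)/ 197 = 0.02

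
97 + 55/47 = 4614/47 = 98.17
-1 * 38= -38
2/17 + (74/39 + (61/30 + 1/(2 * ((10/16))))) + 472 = 210767/442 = 476.85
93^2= 8649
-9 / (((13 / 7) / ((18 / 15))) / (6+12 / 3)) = -756 / 13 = -58.15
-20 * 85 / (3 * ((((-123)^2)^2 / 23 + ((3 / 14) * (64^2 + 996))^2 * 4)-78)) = -1915900 / 49747648653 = -0.00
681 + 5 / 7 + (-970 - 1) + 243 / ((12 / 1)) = -7533 / 28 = -269.04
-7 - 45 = -52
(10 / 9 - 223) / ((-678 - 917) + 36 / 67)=133799 / 961461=0.14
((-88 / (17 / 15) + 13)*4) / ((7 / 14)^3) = -35168 / 17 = -2068.71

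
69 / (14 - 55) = -69 / 41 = -1.68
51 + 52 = 103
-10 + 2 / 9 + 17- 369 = -3256 / 9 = -361.78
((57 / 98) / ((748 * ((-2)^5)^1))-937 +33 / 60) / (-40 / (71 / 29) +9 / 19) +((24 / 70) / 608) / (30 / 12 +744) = 420298292237214207 / 7120248187162880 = 59.03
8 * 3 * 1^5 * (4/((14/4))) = 27.43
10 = 10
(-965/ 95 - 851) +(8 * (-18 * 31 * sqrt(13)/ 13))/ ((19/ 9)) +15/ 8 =-1445.75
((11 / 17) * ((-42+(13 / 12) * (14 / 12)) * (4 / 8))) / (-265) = 32263 / 648720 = 0.05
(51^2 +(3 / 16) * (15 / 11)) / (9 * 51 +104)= 457821 / 99088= 4.62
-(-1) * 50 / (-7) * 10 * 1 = -500 / 7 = -71.43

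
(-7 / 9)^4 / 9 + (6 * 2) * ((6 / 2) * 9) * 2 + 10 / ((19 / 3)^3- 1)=130725150263 / 201711384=648.08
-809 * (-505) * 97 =39628865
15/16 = 0.94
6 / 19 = 0.32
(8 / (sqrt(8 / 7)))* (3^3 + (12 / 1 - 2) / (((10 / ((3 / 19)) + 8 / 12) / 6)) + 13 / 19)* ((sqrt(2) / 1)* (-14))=-4240.65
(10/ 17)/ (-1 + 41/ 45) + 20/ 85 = -217/ 34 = -6.38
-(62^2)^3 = -56800235584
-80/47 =-1.70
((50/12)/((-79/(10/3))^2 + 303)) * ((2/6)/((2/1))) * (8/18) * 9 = 2500/778221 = 0.00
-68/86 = -34/43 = -0.79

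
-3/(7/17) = -51/7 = -7.29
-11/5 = -2.20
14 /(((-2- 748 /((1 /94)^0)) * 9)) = -7 /3375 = -0.00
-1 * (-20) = 20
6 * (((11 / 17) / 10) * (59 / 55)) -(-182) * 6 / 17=27477 / 425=64.65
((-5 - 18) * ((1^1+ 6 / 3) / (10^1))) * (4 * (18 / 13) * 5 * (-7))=17388 / 13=1337.54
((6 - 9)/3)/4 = -1/4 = -0.25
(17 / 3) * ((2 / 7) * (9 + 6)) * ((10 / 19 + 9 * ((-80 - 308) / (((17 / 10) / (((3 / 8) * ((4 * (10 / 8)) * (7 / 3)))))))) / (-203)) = 1075.06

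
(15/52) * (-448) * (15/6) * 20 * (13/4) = -21000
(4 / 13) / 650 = 2 / 4225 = 0.00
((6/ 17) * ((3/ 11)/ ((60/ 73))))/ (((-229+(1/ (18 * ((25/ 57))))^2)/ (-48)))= 23652000/ 963449993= 0.02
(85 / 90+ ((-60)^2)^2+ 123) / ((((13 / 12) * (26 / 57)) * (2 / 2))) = 340950953 / 13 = 26226996.38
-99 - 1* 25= -124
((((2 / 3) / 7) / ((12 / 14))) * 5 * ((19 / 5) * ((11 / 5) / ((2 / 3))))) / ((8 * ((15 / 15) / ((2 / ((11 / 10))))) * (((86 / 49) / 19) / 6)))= 17689 / 172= 102.84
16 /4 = 4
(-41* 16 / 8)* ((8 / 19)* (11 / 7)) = -7216 / 133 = -54.26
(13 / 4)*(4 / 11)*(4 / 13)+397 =4371 / 11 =397.36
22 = 22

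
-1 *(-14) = 14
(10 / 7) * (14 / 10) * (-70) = -140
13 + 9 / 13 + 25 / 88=15989 / 1144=13.98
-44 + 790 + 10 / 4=1497 / 2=748.50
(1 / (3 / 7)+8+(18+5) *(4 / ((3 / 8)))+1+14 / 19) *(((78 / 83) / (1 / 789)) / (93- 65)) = 10749336 / 1577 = 6816.32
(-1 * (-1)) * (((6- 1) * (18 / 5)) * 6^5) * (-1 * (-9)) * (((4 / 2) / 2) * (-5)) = -6298560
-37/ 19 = -1.95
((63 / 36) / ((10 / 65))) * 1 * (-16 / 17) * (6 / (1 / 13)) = -14196 / 17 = -835.06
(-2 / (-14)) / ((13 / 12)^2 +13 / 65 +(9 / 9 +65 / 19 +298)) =13680 / 29091377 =0.00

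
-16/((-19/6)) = 96/19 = 5.05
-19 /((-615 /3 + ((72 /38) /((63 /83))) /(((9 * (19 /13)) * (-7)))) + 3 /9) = 0.09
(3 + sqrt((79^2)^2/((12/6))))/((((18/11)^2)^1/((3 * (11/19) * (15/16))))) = 6655/3648 + 41533855 * sqrt(2)/21888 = 2685.38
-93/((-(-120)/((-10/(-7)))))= -31/28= -1.11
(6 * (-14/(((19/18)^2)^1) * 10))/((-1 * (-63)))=-4320/361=-11.97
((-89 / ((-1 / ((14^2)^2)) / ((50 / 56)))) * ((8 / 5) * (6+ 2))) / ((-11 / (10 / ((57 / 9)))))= -5608788.52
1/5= 0.20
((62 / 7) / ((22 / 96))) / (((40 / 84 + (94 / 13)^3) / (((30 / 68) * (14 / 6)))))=171629640 / 1632905879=0.11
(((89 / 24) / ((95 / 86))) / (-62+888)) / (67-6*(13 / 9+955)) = -3827 / 5340668200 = -0.00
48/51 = 16/17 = 0.94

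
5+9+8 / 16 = 29 / 2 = 14.50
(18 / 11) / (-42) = -3 / 77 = -0.04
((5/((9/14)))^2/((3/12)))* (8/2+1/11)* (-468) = -5096000/11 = -463272.73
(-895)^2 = 801025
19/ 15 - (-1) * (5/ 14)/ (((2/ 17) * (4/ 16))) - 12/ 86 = 13.27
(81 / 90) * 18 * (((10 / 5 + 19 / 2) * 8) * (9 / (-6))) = -11178 / 5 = -2235.60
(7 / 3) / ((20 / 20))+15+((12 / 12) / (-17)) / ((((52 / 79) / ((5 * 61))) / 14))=-483011 / 1326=-364.26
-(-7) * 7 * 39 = 1911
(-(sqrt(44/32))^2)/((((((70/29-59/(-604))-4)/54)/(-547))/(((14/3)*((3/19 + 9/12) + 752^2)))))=-7926892478562673/110086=-72006363012.21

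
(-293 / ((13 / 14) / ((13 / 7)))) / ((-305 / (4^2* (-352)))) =-3300352 / 305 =-10820.83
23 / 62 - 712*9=-6407.63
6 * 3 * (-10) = -180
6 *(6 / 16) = 9 / 4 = 2.25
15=15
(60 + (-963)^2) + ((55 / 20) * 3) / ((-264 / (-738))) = 14839233 / 16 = 927452.06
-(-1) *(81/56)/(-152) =-81/8512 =-0.01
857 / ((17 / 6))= 5142 / 17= 302.47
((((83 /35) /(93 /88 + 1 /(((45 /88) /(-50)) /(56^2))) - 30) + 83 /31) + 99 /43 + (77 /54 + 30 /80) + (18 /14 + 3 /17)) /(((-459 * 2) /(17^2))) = 6.85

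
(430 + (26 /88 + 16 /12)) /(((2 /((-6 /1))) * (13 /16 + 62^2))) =-227900 /676687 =-0.34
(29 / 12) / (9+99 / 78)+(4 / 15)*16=36061 / 8010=4.50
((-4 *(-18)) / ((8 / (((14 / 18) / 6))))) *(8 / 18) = 14 / 27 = 0.52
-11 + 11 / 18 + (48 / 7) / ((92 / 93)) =-10019 / 2898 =-3.46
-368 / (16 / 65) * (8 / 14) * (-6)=35880 / 7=5125.71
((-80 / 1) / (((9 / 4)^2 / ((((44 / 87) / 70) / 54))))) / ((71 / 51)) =-47872 / 31521231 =-0.00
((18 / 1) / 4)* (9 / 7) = 81 / 14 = 5.79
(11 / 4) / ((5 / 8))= 22 / 5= 4.40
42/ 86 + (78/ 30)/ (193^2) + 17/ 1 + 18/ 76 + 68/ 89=500780985193/ 27084865370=18.49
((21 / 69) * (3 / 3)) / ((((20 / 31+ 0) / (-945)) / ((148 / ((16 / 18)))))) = -74224.61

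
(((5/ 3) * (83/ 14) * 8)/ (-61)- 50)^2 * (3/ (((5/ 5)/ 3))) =4317804100/ 182329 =23681.39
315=315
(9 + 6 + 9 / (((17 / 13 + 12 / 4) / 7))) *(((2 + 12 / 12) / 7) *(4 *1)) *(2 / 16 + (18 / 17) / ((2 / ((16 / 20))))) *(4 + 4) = 265203 / 1190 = 222.86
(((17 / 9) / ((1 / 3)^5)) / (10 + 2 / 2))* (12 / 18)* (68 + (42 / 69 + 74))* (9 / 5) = 1806624 / 253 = 7140.81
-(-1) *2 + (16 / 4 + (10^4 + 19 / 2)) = 20031 / 2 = 10015.50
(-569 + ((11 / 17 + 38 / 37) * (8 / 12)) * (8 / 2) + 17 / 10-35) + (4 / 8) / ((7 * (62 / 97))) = -1631702893 / 2729860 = -597.72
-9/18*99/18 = -11/4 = -2.75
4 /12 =1 /3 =0.33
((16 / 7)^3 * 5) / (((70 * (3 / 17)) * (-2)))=-17408 / 7203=-2.42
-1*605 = -605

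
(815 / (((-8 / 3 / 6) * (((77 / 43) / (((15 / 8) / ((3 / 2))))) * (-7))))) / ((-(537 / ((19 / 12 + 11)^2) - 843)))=2397183135 / 11006474864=0.22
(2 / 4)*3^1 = 3 / 2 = 1.50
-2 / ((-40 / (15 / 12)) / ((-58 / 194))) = -29 / 1552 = -0.02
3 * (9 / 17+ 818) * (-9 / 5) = -75141 / 17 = -4420.06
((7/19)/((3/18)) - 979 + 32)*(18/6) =-53853/19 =-2834.37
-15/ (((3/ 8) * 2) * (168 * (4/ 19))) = -95/ 168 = -0.57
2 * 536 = 1072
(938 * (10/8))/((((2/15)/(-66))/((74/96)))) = -14316225/32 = -447382.03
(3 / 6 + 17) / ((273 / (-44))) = -110 / 39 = -2.82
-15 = -15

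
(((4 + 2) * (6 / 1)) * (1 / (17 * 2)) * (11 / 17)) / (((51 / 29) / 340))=38280 / 289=132.46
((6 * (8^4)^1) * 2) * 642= 31555584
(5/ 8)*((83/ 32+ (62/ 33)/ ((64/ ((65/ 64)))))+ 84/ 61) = 82465135/ 32980992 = 2.50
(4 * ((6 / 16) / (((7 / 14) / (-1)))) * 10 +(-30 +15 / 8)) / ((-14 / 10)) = 41.52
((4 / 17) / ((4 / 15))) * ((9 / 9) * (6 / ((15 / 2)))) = 12 / 17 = 0.71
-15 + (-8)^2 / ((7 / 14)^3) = 497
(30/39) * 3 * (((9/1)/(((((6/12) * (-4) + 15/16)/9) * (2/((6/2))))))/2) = -29160/221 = -131.95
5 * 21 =105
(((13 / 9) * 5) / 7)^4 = 17850625 / 15752961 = 1.13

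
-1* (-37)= 37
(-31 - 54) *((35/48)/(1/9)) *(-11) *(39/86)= 3828825/1376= 2782.58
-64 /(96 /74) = -148 /3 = -49.33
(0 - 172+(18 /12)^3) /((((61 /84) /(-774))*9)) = 1218147 /61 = 19969.62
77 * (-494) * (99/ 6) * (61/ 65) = -2945019/ 5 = -589003.80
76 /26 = 38 /13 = 2.92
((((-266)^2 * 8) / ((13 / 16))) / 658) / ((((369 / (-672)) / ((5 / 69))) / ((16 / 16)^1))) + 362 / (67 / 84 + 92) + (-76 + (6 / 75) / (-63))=-299676898999354 / 1414749588525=-211.82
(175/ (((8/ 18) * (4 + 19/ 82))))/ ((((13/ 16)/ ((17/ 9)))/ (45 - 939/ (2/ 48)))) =-21946717800/ 4511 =-4865155.80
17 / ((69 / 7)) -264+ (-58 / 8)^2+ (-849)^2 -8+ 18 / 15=3977626369 / 5520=720584.49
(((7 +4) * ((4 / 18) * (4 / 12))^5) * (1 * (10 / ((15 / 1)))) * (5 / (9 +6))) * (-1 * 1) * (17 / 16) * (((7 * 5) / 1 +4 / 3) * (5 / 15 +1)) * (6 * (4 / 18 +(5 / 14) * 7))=-15980272 / 3486784401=-0.00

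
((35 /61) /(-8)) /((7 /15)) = -75 /488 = -0.15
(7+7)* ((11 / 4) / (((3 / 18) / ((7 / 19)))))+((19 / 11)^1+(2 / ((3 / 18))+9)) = 22537 / 209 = 107.83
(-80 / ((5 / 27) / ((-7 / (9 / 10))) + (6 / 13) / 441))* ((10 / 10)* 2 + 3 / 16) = 222950 / 29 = 7687.93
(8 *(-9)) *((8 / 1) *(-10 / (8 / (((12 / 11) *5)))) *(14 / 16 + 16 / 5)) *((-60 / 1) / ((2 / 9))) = -4320981.82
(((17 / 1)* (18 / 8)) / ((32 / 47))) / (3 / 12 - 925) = -0.06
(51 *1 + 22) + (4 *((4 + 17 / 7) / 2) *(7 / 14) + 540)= 4336 / 7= 619.43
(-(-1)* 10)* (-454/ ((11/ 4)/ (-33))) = 54480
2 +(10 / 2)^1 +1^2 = 8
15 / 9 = 5 / 3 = 1.67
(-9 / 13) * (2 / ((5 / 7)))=-126 / 65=-1.94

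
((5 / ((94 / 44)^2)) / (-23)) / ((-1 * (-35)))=-484 / 355649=-0.00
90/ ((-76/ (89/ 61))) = -4005/ 2318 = -1.73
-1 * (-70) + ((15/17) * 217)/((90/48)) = 2926/17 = 172.12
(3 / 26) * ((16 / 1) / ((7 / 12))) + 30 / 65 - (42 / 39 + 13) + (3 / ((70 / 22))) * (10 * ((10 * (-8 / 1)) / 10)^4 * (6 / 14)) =10536447 / 637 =16540.73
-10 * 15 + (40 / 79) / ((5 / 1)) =-11842 / 79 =-149.90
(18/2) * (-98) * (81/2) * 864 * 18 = -555532992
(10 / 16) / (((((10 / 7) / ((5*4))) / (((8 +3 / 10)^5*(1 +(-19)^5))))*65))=-34137077303178549 / 2600000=-13129645116.61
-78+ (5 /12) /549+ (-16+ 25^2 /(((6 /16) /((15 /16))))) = 9674483 /6588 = 1468.50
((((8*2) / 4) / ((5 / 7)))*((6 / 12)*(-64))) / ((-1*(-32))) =-28 / 5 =-5.60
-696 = -696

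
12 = 12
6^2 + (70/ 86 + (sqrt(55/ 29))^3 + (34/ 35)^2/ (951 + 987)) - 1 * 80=-129663563/ 3002475 + 55 * sqrt(1595)/ 841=-40.57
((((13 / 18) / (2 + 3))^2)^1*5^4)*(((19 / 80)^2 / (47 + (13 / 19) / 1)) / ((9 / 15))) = 5795855 / 225441792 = 0.03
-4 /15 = -0.27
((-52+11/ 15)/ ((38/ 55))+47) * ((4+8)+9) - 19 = -22429/ 38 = -590.24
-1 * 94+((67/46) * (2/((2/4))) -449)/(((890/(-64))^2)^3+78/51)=-285407283415929196482/3036245716562470127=-94.00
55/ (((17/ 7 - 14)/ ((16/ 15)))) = -1232/ 243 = -5.07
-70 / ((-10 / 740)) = 5180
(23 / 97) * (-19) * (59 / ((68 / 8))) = -51566 / 1649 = -31.27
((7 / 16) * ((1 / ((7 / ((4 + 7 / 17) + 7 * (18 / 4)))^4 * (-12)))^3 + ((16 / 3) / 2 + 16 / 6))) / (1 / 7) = -1219925801449752123685902099996567305 / 2070849874467713926274343763968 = -589094.27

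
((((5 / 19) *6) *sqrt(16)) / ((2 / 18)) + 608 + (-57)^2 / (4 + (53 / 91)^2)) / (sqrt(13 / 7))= 965100067 *sqrt(91) / 8875451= 1037.30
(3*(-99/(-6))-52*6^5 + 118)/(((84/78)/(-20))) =52543985/7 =7506283.57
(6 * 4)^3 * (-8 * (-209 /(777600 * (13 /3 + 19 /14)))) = 5.22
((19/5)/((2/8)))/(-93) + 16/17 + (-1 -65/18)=-3.83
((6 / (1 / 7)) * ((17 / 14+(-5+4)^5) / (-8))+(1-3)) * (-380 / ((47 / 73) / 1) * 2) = 173375 / 47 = 3688.83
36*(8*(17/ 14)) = 2448/ 7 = 349.71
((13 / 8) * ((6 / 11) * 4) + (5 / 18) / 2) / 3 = 1459 / 1188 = 1.23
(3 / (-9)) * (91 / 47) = -91 / 141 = -0.65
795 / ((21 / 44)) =1665.71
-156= -156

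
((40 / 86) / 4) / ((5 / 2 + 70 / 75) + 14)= 150 / 22489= 0.01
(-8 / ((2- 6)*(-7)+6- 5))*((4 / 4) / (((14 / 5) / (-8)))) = 160 / 203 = 0.79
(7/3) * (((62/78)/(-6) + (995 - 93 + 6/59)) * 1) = 87168109/41418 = 2104.59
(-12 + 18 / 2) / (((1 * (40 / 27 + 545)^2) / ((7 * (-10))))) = 30618 / 43542005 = 0.00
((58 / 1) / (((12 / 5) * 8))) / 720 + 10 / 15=4637 / 6912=0.67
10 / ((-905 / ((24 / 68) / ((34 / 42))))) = -252 / 52309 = -0.00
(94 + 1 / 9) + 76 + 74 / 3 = 1753 / 9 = 194.78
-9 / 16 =-0.56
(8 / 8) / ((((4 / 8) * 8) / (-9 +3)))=-3 / 2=-1.50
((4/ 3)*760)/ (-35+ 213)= 5.69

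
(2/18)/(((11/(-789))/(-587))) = 154381/33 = 4678.21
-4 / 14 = -2 / 7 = -0.29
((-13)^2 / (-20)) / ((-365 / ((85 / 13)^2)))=289 / 292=0.99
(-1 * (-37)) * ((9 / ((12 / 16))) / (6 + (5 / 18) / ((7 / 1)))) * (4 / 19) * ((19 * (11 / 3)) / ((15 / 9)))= 2461536 / 3805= 646.92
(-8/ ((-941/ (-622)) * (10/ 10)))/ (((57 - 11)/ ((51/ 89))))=-0.07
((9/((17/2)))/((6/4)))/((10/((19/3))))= 0.45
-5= -5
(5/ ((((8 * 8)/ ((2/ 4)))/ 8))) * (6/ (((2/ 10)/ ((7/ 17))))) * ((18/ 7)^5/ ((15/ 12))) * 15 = 212576400/ 40817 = 5208.04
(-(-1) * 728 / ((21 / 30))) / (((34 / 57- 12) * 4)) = -22.80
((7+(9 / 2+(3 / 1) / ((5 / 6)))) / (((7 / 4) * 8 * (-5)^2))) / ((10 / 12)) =453 / 8750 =0.05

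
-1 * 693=-693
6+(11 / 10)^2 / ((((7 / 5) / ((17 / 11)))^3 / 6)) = 118971 / 7546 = 15.77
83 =83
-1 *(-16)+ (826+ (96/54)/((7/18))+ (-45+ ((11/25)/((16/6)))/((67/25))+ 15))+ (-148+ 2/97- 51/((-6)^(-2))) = -424848713/363944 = -1167.35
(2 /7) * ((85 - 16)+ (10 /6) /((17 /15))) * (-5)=-11980 /119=-100.67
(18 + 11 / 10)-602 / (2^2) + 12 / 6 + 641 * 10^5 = 320499353 / 5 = 64099870.60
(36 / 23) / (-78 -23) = -36 / 2323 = -0.02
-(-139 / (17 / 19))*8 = 21128 / 17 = 1242.82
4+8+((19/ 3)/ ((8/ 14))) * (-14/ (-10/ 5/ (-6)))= -907/ 2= -453.50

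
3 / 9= 1 / 3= 0.33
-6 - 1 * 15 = -21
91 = 91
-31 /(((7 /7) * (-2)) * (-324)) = -31 /648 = -0.05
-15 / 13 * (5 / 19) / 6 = -25 / 494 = -0.05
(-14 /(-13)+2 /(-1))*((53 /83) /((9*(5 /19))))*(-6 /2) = 4028 /5395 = 0.75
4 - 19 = -15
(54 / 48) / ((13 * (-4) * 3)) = -3 / 416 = -0.01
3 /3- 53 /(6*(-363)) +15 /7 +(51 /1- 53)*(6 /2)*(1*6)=-500569 /15246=-32.83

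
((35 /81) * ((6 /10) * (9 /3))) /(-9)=-7 /81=-0.09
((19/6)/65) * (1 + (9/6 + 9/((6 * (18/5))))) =133/936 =0.14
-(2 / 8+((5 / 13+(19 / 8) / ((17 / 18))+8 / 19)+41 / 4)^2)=-184.41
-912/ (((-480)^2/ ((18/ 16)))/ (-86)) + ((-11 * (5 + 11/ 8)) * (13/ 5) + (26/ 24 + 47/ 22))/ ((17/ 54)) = -40025199/ 70400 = -568.54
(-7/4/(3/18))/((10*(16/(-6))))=0.39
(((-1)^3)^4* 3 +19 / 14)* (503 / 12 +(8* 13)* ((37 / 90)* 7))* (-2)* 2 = -3746437 / 630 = -5946.73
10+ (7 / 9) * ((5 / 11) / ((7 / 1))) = 995 / 99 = 10.05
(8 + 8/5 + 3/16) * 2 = 783/40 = 19.58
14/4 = 7/2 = 3.50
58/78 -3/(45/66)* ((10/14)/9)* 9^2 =-7519/273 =-27.54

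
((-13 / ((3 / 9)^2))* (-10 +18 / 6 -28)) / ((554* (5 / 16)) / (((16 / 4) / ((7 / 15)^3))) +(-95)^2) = 88452000 / 195035011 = 0.45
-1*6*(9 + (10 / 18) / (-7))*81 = -30348 / 7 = -4335.43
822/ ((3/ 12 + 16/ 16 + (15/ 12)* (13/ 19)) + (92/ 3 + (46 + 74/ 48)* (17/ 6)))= 2248992/ 458207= 4.91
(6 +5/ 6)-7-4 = -25/ 6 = -4.17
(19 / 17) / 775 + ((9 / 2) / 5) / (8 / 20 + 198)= 0.01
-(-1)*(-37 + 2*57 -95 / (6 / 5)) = -13 / 6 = -2.17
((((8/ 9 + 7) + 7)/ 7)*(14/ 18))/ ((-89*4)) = -67/ 14418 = -0.00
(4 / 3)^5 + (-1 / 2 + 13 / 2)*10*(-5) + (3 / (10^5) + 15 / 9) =-7147099271 / 24300000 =-294.12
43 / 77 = 0.56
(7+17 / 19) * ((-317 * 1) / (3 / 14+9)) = -221900 / 817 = -271.60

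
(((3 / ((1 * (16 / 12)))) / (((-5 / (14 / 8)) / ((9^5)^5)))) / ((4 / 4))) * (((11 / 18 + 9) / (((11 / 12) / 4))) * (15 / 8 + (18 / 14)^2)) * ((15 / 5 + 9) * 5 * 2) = -10038129816457692382007980000.00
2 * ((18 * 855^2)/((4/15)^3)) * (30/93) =111024421875/248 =447679120.46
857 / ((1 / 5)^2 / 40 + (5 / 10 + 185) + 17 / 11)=9427000 / 2057511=4.58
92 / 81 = 1.14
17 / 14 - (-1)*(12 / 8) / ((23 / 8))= 559 / 322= 1.74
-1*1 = -1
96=96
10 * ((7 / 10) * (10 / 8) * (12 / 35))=3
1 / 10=0.10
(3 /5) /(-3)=-0.20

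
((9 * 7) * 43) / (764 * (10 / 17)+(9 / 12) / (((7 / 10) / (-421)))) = -644742 / 395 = -1632.26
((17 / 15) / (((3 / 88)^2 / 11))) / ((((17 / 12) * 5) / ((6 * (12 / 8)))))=340736 / 25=13629.44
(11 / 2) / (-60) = -11 / 120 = -0.09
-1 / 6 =-0.17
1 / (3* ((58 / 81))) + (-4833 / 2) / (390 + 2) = -129573 / 22736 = -5.70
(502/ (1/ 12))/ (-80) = -75.30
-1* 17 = -17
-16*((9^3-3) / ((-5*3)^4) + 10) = -2703872 / 16875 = -160.23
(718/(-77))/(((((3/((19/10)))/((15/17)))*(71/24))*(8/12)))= -245556/92939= -2.64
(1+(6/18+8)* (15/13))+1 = 151/13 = 11.62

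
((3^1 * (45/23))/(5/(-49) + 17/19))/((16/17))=237405/30176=7.87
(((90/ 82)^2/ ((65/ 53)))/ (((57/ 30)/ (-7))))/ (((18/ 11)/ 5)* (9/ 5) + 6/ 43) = -2961275625/ 596237252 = -4.97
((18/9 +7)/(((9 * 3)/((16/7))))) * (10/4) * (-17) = -680/21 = -32.38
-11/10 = -1.10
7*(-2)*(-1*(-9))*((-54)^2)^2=-1071385056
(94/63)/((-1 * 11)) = -94/693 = -0.14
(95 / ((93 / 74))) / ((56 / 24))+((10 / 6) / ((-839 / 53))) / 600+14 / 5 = 2306849203 / 65542680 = 35.20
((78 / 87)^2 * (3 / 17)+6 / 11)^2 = 11683448100 / 24732909289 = 0.47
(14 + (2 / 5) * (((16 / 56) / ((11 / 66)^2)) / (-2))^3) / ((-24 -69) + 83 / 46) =3187892 / 7194425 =0.44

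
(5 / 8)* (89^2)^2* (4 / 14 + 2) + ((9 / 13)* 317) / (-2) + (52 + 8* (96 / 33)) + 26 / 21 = 538328228261 / 6006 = 89631739.64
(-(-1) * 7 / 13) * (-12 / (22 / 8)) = -2.35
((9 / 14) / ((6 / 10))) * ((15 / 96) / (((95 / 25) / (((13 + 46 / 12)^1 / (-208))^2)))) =1275125 / 4419158016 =0.00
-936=-936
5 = 5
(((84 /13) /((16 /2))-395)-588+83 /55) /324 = -467459 /154440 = -3.03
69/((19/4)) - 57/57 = 13.53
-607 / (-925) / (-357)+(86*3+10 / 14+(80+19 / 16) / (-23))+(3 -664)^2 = 53126873797549 / 121522800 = 437176.18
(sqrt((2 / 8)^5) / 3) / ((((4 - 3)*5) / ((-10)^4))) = 125 / 6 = 20.83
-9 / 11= -0.82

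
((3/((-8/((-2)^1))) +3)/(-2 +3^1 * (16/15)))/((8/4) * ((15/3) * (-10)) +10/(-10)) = -25/808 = -0.03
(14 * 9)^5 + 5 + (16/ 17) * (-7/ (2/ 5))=539885479197/ 17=31757969364.53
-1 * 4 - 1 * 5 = -9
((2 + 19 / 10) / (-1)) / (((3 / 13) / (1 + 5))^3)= -342732 / 5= -68546.40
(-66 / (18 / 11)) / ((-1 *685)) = 121 / 2055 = 0.06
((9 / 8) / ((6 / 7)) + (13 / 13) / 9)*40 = 1025 / 18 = 56.94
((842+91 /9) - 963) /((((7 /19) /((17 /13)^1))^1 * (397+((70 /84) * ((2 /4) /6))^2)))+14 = 2436309098 /187284643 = 13.01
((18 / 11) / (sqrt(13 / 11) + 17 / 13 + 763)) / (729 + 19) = 581256 / 203075054633-1521 *sqrt(143) / 4467651201926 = 0.00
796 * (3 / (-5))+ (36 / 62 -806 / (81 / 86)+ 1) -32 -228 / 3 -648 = -26211983 / 12555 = -2087.77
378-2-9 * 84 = -380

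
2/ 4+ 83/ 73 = 239/ 146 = 1.64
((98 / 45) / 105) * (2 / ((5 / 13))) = 364 / 3375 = 0.11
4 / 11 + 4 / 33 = 16 / 33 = 0.48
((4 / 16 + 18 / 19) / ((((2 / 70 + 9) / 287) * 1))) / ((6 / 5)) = 4570475 / 144096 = 31.72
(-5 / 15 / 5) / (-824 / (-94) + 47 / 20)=-188 / 31347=-0.01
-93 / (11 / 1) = -93 / 11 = -8.45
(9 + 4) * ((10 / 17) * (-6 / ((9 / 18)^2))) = -3120 / 17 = -183.53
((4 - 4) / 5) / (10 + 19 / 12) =0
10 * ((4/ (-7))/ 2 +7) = 470/ 7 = 67.14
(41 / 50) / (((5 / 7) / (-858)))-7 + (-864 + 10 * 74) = -139498 / 125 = -1115.98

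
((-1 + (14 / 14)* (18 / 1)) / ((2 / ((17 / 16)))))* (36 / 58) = 2601 / 464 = 5.61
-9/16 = -0.56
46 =46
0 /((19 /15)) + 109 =109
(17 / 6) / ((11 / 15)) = 85 / 22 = 3.86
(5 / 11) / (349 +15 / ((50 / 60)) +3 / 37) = 0.00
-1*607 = -607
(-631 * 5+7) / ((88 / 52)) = -20462 / 11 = -1860.18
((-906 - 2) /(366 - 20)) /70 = -227 /6055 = -0.04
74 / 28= 37 / 14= 2.64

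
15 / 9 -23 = -64 / 3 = -21.33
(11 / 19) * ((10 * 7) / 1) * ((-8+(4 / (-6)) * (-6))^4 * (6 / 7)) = 168960 / 19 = 8892.63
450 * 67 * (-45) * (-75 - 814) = 1206150750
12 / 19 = 0.63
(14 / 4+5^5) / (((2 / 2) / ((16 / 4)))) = 12514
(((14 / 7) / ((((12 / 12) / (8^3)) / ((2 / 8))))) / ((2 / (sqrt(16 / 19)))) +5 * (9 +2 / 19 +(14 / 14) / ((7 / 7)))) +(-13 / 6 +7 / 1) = 6311 / 114 +512 * sqrt(19) / 19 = 172.82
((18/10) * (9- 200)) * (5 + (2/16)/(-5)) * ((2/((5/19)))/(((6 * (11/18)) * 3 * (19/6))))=-1026243/2750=-373.18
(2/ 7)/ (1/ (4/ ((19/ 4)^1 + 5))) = 32/ 273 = 0.12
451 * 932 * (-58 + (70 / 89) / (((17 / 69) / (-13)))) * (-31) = 1961632278848 / 1513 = 1296518360.11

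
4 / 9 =0.44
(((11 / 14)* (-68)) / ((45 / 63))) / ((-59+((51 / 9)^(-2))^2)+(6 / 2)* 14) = 15618427 / 3549440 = 4.40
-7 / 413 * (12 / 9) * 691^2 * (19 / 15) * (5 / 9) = -36288556 / 4779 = -7593.34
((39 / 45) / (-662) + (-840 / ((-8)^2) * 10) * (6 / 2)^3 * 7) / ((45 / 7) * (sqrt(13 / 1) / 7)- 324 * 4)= 24139955399 * sqrt(13) / 1779778919628 + 4731431258204 / 247191516615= 19.19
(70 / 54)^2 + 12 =9973 / 729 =13.68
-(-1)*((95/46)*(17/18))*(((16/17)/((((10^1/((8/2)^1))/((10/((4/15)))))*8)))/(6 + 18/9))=475/1104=0.43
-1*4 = -4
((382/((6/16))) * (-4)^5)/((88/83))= -32466944/33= -983846.79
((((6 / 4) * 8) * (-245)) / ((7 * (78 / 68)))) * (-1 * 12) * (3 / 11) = 1198.32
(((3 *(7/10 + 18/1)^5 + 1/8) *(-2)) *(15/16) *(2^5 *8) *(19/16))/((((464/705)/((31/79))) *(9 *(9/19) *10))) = -360824525344468717/6598080000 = -54686291.37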